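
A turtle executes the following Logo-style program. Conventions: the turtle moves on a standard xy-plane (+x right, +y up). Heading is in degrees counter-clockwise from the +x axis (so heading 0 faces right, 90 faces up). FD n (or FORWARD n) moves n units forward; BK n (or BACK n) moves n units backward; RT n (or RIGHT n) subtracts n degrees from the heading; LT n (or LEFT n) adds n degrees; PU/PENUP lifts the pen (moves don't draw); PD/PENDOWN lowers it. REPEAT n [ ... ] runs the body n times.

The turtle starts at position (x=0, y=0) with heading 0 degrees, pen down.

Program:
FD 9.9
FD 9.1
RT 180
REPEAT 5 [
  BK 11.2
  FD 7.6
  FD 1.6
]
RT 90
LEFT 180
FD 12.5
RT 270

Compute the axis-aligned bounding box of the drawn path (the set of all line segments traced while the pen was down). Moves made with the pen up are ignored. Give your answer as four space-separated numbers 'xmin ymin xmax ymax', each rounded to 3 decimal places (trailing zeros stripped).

Answer: 0 -12.5 38.2 0

Derivation:
Executing turtle program step by step:
Start: pos=(0,0), heading=0, pen down
FD 9.9: (0,0) -> (9.9,0) [heading=0, draw]
FD 9.1: (9.9,0) -> (19,0) [heading=0, draw]
RT 180: heading 0 -> 180
REPEAT 5 [
  -- iteration 1/5 --
  BK 11.2: (19,0) -> (30.2,0) [heading=180, draw]
  FD 7.6: (30.2,0) -> (22.6,0) [heading=180, draw]
  FD 1.6: (22.6,0) -> (21,0) [heading=180, draw]
  -- iteration 2/5 --
  BK 11.2: (21,0) -> (32.2,0) [heading=180, draw]
  FD 7.6: (32.2,0) -> (24.6,0) [heading=180, draw]
  FD 1.6: (24.6,0) -> (23,0) [heading=180, draw]
  -- iteration 3/5 --
  BK 11.2: (23,0) -> (34.2,0) [heading=180, draw]
  FD 7.6: (34.2,0) -> (26.6,0) [heading=180, draw]
  FD 1.6: (26.6,0) -> (25,0) [heading=180, draw]
  -- iteration 4/5 --
  BK 11.2: (25,0) -> (36.2,0) [heading=180, draw]
  FD 7.6: (36.2,0) -> (28.6,0) [heading=180, draw]
  FD 1.6: (28.6,0) -> (27,0) [heading=180, draw]
  -- iteration 5/5 --
  BK 11.2: (27,0) -> (38.2,0) [heading=180, draw]
  FD 7.6: (38.2,0) -> (30.6,0) [heading=180, draw]
  FD 1.6: (30.6,0) -> (29,0) [heading=180, draw]
]
RT 90: heading 180 -> 90
LT 180: heading 90 -> 270
FD 12.5: (29,0) -> (29,-12.5) [heading=270, draw]
RT 270: heading 270 -> 0
Final: pos=(29,-12.5), heading=0, 18 segment(s) drawn

Segment endpoints: x in {0, 9.9, 19, 21, 22.6, 23, 24.6, 25, 26.6, 27, 28.6, 29, 30.2, 30.6, 32.2, 34.2, 36.2, 38.2}, y in {-12.5, 0, 0, 0, 0, 0, 0, 0, 0, 0, 0, 0, 0, 0, 0, 0, 0}
xmin=0, ymin=-12.5, xmax=38.2, ymax=0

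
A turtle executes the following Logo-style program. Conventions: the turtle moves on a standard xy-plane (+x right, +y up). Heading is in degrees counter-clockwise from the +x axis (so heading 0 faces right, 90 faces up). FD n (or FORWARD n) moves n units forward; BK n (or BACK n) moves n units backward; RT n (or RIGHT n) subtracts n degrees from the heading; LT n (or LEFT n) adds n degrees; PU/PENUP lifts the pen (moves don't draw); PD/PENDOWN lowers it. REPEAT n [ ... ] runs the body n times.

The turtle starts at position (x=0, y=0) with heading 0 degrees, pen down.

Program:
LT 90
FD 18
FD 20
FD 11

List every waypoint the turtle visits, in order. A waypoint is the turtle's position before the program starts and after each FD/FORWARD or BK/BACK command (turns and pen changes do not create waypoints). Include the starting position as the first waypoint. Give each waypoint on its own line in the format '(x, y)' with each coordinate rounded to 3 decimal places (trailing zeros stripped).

Answer: (0, 0)
(0, 18)
(0, 38)
(0, 49)

Derivation:
Executing turtle program step by step:
Start: pos=(0,0), heading=0, pen down
LT 90: heading 0 -> 90
FD 18: (0,0) -> (0,18) [heading=90, draw]
FD 20: (0,18) -> (0,38) [heading=90, draw]
FD 11: (0,38) -> (0,49) [heading=90, draw]
Final: pos=(0,49), heading=90, 3 segment(s) drawn
Waypoints (4 total):
(0, 0)
(0, 18)
(0, 38)
(0, 49)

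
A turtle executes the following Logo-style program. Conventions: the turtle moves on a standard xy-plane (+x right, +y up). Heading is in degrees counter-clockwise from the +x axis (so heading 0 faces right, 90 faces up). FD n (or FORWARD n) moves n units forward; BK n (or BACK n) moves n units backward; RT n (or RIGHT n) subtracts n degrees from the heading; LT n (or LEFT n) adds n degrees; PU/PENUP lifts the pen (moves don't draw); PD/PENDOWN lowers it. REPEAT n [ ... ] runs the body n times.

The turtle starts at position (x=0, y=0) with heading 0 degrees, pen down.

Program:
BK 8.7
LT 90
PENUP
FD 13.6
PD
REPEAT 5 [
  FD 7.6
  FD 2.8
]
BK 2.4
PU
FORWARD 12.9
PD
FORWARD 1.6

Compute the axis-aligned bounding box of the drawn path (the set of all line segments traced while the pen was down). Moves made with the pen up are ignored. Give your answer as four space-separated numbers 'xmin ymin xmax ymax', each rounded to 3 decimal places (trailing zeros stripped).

Executing turtle program step by step:
Start: pos=(0,0), heading=0, pen down
BK 8.7: (0,0) -> (-8.7,0) [heading=0, draw]
LT 90: heading 0 -> 90
PU: pen up
FD 13.6: (-8.7,0) -> (-8.7,13.6) [heading=90, move]
PD: pen down
REPEAT 5 [
  -- iteration 1/5 --
  FD 7.6: (-8.7,13.6) -> (-8.7,21.2) [heading=90, draw]
  FD 2.8: (-8.7,21.2) -> (-8.7,24) [heading=90, draw]
  -- iteration 2/5 --
  FD 7.6: (-8.7,24) -> (-8.7,31.6) [heading=90, draw]
  FD 2.8: (-8.7,31.6) -> (-8.7,34.4) [heading=90, draw]
  -- iteration 3/5 --
  FD 7.6: (-8.7,34.4) -> (-8.7,42) [heading=90, draw]
  FD 2.8: (-8.7,42) -> (-8.7,44.8) [heading=90, draw]
  -- iteration 4/5 --
  FD 7.6: (-8.7,44.8) -> (-8.7,52.4) [heading=90, draw]
  FD 2.8: (-8.7,52.4) -> (-8.7,55.2) [heading=90, draw]
  -- iteration 5/5 --
  FD 7.6: (-8.7,55.2) -> (-8.7,62.8) [heading=90, draw]
  FD 2.8: (-8.7,62.8) -> (-8.7,65.6) [heading=90, draw]
]
BK 2.4: (-8.7,65.6) -> (-8.7,63.2) [heading=90, draw]
PU: pen up
FD 12.9: (-8.7,63.2) -> (-8.7,76.1) [heading=90, move]
PD: pen down
FD 1.6: (-8.7,76.1) -> (-8.7,77.7) [heading=90, draw]
Final: pos=(-8.7,77.7), heading=90, 13 segment(s) drawn

Segment endpoints: x in {-8.7, 0}, y in {0, 13.6, 21.2, 24, 31.6, 34.4, 42, 44.8, 52.4, 55.2, 62.8, 63.2, 65.6, 76.1, 77.7}
xmin=-8.7, ymin=0, xmax=0, ymax=77.7

Answer: -8.7 0 0 77.7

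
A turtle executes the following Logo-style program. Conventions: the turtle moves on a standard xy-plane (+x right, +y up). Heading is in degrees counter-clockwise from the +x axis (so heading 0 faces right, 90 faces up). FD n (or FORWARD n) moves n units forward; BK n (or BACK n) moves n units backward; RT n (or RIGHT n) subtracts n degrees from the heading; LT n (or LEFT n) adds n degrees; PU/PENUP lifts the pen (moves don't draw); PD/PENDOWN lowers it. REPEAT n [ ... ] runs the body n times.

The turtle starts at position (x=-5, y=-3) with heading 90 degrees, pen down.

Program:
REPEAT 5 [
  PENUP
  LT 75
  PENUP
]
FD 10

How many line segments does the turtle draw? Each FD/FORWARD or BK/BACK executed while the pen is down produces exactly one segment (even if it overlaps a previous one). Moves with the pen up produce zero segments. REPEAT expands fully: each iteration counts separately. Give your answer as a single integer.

Answer: 0

Derivation:
Executing turtle program step by step:
Start: pos=(-5,-3), heading=90, pen down
REPEAT 5 [
  -- iteration 1/5 --
  PU: pen up
  LT 75: heading 90 -> 165
  PU: pen up
  -- iteration 2/5 --
  PU: pen up
  LT 75: heading 165 -> 240
  PU: pen up
  -- iteration 3/5 --
  PU: pen up
  LT 75: heading 240 -> 315
  PU: pen up
  -- iteration 4/5 --
  PU: pen up
  LT 75: heading 315 -> 30
  PU: pen up
  -- iteration 5/5 --
  PU: pen up
  LT 75: heading 30 -> 105
  PU: pen up
]
FD 10: (-5,-3) -> (-7.588,6.659) [heading=105, move]
Final: pos=(-7.588,6.659), heading=105, 0 segment(s) drawn
Segments drawn: 0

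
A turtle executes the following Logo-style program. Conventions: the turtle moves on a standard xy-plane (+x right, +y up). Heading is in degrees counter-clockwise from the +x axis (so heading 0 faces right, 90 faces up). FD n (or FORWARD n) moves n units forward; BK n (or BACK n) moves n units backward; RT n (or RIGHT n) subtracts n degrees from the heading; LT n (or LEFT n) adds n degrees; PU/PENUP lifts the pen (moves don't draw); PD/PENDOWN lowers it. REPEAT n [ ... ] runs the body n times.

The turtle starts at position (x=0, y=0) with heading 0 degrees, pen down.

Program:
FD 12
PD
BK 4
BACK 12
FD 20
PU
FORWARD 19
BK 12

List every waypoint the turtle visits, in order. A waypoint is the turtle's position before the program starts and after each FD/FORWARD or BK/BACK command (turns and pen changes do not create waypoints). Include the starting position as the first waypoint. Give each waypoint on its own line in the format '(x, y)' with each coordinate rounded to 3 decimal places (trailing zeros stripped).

Executing turtle program step by step:
Start: pos=(0,0), heading=0, pen down
FD 12: (0,0) -> (12,0) [heading=0, draw]
PD: pen down
BK 4: (12,0) -> (8,0) [heading=0, draw]
BK 12: (8,0) -> (-4,0) [heading=0, draw]
FD 20: (-4,0) -> (16,0) [heading=0, draw]
PU: pen up
FD 19: (16,0) -> (35,0) [heading=0, move]
BK 12: (35,0) -> (23,0) [heading=0, move]
Final: pos=(23,0), heading=0, 4 segment(s) drawn
Waypoints (7 total):
(0, 0)
(12, 0)
(8, 0)
(-4, 0)
(16, 0)
(35, 0)
(23, 0)

Answer: (0, 0)
(12, 0)
(8, 0)
(-4, 0)
(16, 0)
(35, 0)
(23, 0)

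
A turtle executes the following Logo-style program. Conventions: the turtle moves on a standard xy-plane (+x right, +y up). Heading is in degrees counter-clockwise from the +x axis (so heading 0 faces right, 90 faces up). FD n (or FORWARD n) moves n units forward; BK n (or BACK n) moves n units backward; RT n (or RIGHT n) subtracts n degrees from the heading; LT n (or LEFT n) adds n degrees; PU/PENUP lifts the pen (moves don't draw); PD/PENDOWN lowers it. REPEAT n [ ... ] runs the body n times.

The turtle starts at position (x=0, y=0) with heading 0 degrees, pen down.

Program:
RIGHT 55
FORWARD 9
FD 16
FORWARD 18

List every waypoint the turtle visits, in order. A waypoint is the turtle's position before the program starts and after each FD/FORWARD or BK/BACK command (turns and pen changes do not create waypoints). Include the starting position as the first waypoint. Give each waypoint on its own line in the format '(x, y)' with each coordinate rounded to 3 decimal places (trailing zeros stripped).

Executing turtle program step by step:
Start: pos=(0,0), heading=0, pen down
RT 55: heading 0 -> 305
FD 9: (0,0) -> (5.162,-7.372) [heading=305, draw]
FD 16: (5.162,-7.372) -> (14.339,-20.479) [heading=305, draw]
FD 18: (14.339,-20.479) -> (24.664,-35.224) [heading=305, draw]
Final: pos=(24.664,-35.224), heading=305, 3 segment(s) drawn
Waypoints (4 total):
(0, 0)
(5.162, -7.372)
(14.339, -20.479)
(24.664, -35.224)

Answer: (0, 0)
(5.162, -7.372)
(14.339, -20.479)
(24.664, -35.224)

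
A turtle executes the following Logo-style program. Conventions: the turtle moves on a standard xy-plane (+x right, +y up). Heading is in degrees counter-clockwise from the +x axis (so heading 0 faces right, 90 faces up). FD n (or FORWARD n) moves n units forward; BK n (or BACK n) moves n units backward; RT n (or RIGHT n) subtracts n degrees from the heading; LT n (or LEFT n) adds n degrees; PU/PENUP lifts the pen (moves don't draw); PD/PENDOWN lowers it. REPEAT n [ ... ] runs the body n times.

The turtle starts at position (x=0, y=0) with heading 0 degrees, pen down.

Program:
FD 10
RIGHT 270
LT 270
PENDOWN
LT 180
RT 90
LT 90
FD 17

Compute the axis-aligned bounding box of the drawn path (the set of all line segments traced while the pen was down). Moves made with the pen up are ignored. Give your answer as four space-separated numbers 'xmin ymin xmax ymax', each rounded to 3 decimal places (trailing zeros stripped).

Executing turtle program step by step:
Start: pos=(0,0), heading=0, pen down
FD 10: (0,0) -> (10,0) [heading=0, draw]
RT 270: heading 0 -> 90
LT 270: heading 90 -> 0
PD: pen down
LT 180: heading 0 -> 180
RT 90: heading 180 -> 90
LT 90: heading 90 -> 180
FD 17: (10,0) -> (-7,0) [heading=180, draw]
Final: pos=(-7,0), heading=180, 2 segment(s) drawn

Segment endpoints: x in {-7, 0, 10}, y in {0, 0}
xmin=-7, ymin=0, xmax=10, ymax=0

Answer: -7 0 10 0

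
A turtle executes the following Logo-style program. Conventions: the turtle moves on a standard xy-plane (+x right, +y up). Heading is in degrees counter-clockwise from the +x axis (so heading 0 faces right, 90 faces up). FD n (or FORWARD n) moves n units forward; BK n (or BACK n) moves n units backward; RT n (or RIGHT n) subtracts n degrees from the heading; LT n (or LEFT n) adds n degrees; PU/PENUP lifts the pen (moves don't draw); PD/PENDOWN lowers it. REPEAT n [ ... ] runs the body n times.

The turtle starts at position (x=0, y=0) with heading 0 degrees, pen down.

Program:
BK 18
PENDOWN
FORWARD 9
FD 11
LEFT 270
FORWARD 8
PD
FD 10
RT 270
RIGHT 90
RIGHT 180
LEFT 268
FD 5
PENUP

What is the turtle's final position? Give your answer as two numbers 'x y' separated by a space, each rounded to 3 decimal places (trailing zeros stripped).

Answer: 6.997 -18.174

Derivation:
Executing turtle program step by step:
Start: pos=(0,0), heading=0, pen down
BK 18: (0,0) -> (-18,0) [heading=0, draw]
PD: pen down
FD 9: (-18,0) -> (-9,0) [heading=0, draw]
FD 11: (-9,0) -> (2,0) [heading=0, draw]
LT 270: heading 0 -> 270
FD 8: (2,0) -> (2,-8) [heading=270, draw]
PD: pen down
FD 10: (2,-8) -> (2,-18) [heading=270, draw]
RT 270: heading 270 -> 0
RT 90: heading 0 -> 270
RT 180: heading 270 -> 90
LT 268: heading 90 -> 358
FD 5: (2,-18) -> (6.997,-18.174) [heading=358, draw]
PU: pen up
Final: pos=(6.997,-18.174), heading=358, 6 segment(s) drawn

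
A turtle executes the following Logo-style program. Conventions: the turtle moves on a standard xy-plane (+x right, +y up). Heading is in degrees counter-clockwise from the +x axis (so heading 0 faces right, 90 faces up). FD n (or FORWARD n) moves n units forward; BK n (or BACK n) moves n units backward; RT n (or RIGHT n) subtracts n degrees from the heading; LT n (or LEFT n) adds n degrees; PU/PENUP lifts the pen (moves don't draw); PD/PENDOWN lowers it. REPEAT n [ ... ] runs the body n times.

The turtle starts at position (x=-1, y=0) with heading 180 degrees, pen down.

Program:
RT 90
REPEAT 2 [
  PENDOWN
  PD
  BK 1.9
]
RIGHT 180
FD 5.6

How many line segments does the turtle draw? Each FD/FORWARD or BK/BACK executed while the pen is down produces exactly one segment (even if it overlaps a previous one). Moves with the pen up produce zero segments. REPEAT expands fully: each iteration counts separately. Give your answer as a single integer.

Answer: 3

Derivation:
Executing turtle program step by step:
Start: pos=(-1,0), heading=180, pen down
RT 90: heading 180 -> 90
REPEAT 2 [
  -- iteration 1/2 --
  PD: pen down
  PD: pen down
  BK 1.9: (-1,0) -> (-1,-1.9) [heading=90, draw]
  -- iteration 2/2 --
  PD: pen down
  PD: pen down
  BK 1.9: (-1,-1.9) -> (-1,-3.8) [heading=90, draw]
]
RT 180: heading 90 -> 270
FD 5.6: (-1,-3.8) -> (-1,-9.4) [heading=270, draw]
Final: pos=(-1,-9.4), heading=270, 3 segment(s) drawn
Segments drawn: 3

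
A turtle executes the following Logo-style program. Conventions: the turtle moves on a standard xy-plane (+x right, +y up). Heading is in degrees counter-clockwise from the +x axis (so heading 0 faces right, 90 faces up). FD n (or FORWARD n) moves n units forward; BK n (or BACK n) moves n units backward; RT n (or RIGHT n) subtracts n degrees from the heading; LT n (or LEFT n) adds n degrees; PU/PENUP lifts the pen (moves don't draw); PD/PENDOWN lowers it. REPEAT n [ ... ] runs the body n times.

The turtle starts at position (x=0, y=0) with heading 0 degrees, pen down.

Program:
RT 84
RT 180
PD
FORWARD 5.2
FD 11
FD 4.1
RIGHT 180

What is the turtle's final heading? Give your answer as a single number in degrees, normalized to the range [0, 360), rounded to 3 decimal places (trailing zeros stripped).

Executing turtle program step by step:
Start: pos=(0,0), heading=0, pen down
RT 84: heading 0 -> 276
RT 180: heading 276 -> 96
PD: pen down
FD 5.2: (0,0) -> (-0.544,5.172) [heading=96, draw]
FD 11: (-0.544,5.172) -> (-1.693,16.111) [heading=96, draw]
FD 4.1: (-1.693,16.111) -> (-2.122,20.189) [heading=96, draw]
RT 180: heading 96 -> 276
Final: pos=(-2.122,20.189), heading=276, 3 segment(s) drawn

Answer: 276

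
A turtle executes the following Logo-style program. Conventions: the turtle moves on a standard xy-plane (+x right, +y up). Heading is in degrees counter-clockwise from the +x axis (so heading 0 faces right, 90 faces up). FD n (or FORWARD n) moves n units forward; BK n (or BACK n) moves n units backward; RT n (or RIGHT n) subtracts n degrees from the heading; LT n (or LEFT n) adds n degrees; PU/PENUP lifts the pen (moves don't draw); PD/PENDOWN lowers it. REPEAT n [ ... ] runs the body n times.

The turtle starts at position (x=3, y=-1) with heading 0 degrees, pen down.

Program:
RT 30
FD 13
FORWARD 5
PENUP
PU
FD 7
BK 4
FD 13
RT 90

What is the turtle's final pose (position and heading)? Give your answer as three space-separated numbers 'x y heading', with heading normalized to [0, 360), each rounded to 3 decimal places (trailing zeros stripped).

Answer: 32.445 -18 240

Derivation:
Executing turtle program step by step:
Start: pos=(3,-1), heading=0, pen down
RT 30: heading 0 -> 330
FD 13: (3,-1) -> (14.258,-7.5) [heading=330, draw]
FD 5: (14.258,-7.5) -> (18.588,-10) [heading=330, draw]
PU: pen up
PU: pen up
FD 7: (18.588,-10) -> (24.651,-13.5) [heading=330, move]
BK 4: (24.651,-13.5) -> (21.187,-11.5) [heading=330, move]
FD 13: (21.187,-11.5) -> (32.445,-18) [heading=330, move]
RT 90: heading 330 -> 240
Final: pos=(32.445,-18), heading=240, 2 segment(s) drawn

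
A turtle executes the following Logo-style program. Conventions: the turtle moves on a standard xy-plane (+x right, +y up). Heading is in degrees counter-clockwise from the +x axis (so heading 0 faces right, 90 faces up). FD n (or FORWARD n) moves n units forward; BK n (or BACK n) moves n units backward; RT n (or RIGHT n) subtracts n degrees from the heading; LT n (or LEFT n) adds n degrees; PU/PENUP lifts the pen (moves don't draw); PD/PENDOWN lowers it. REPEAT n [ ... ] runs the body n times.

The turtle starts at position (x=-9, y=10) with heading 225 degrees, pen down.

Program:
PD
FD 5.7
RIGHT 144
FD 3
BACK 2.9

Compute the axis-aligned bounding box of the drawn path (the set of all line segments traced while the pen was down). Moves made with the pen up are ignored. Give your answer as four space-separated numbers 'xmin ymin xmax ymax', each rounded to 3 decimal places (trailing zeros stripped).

Answer: -13.031 5.969 -9 10

Derivation:
Executing turtle program step by step:
Start: pos=(-9,10), heading=225, pen down
PD: pen down
FD 5.7: (-9,10) -> (-13.031,5.969) [heading=225, draw]
RT 144: heading 225 -> 81
FD 3: (-13.031,5.969) -> (-12.561,8.933) [heading=81, draw]
BK 2.9: (-12.561,8.933) -> (-13.015,6.068) [heading=81, draw]
Final: pos=(-13.015,6.068), heading=81, 3 segment(s) drawn

Segment endpoints: x in {-13.031, -13.015, -12.561, -9}, y in {5.969, 6.068, 8.933, 10}
xmin=-13.031, ymin=5.969, xmax=-9, ymax=10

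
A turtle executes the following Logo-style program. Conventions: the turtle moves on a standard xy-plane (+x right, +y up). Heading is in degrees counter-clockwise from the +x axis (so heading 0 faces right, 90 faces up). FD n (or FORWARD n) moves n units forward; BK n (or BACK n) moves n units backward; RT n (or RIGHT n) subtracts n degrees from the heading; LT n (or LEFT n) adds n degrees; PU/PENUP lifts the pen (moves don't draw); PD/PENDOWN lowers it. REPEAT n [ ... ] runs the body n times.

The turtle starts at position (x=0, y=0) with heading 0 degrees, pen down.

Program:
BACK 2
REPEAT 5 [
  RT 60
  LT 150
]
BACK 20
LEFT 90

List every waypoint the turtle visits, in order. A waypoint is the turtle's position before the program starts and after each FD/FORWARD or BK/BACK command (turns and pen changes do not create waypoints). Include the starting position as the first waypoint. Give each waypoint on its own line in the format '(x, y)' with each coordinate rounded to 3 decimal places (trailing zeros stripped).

Answer: (0, 0)
(-2, 0)
(-2, -20)

Derivation:
Executing turtle program step by step:
Start: pos=(0,0), heading=0, pen down
BK 2: (0,0) -> (-2,0) [heading=0, draw]
REPEAT 5 [
  -- iteration 1/5 --
  RT 60: heading 0 -> 300
  LT 150: heading 300 -> 90
  -- iteration 2/5 --
  RT 60: heading 90 -> 30
  LT 150: heading 30 -> 180
  -- iteration 3/5 --
  RT 60: heading 180 -> 120
  LT 150: heading 120 -> 270
  -- iteration 4/5 --
  RT 60: heading 270 -> 210
  LT 150: heading 210 -> 0
  -- iteration 5/5 --
  RT 60: heading 0 -> 300
  LT 150: heading 300 -> 90
]
BK 20: (-2,0) -> (-2,-20) [heading=90, draw]
LT 90: heading 90 -> 180
Final: pos=(-2,-20), heading=180, 2 segment(s) drawn
Waypoints (3 total):
(0, 0)
(-2, 0)
(-2, -20)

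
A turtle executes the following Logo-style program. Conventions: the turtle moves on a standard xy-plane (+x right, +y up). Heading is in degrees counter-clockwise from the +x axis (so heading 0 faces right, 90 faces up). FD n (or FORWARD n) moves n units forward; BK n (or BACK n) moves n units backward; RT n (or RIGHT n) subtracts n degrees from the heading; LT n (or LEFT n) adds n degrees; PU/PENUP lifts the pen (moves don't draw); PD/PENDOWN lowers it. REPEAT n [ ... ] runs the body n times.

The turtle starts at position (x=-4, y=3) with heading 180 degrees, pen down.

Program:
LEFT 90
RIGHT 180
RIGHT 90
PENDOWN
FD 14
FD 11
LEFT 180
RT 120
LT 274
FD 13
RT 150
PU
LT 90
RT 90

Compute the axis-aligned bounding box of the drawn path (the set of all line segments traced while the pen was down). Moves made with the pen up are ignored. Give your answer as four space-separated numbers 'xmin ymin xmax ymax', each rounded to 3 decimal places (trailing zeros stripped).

Executing turtle program step by step:
Start: pos=(-4,3), heading=180, pen down
LT 90: heading 180 -> 270
RT 180: heading 270 -> 90
RT 90: heading 90 -> 0
PD: pen down
FD 14: (-4,3) -> (10,3) [heading=0, draw]
FD 11: (10,3) -> (21,3) [heading=0, draw]
LT 180: heading 0 -> 180
RT 120: heading 180 -> 60
LT 274: heading 60 -> 334
FD 13: (21,3) -> (32.684,-2.699) [heading=334, draw]
RT 150: heading 334 -> 184
PU: pen up
LT 90: heading 184 -> 274
RT 90: heading 274 -> 184
Final: pos=(32.684,-2.699), heading=184, 3 segment(s) drawn

Segment endpoints: x in {-4, 10, 21, 32.684}, y in {-2.699, 3}
xmin=-4, ymin=-2.699, xmax=32.684, ymax=3

Answer: -4 -2.699 32.684 3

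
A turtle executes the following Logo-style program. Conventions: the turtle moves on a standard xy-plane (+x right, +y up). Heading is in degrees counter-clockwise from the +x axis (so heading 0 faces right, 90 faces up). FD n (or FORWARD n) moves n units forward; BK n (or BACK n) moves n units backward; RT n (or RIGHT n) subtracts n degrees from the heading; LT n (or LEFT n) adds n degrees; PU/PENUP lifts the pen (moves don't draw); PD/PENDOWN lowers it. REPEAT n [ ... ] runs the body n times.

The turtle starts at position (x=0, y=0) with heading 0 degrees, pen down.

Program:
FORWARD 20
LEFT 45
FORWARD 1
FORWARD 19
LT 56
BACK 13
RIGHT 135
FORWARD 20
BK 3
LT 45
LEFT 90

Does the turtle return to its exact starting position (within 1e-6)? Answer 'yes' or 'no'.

Answer: no

Derivation:
Executing turtle program step by step:
Start: pos=(0,0), heading=0, pen down
FD 20: (0,0) -> (20,0) [heading=0, draw]
LT 45: heading 0 -> 45
FD 1: (20,0) -> (20.707,0.707) [heading=45, draw]
FD 19: (20.707,0.707) -> (34.142,14.142) [heading=45, draw]
LT 56: heading 45 -> 101
BK 13: (34.142,14.142) -> (36.623,1.381) [heading=101, draw]
RT 135: heading 101 -> 326
FD 20: (36.623,1.381) -> (53.203,-9.803) [heading=326, draw]
BK 3: (53.203,-9.803) -> (50.716,-8.125) [heading=326, draw]
LT 45: heading 326 -> 11
LT 90: heading 11 -> 101
Final: pos=(50.716,-8.125), heading=101, 6 segment(s) drawn

Start position: (0, 0)
Final position: (50.716, -8.125)
Distance = 51.363; >= 1e-6 -> NOT closed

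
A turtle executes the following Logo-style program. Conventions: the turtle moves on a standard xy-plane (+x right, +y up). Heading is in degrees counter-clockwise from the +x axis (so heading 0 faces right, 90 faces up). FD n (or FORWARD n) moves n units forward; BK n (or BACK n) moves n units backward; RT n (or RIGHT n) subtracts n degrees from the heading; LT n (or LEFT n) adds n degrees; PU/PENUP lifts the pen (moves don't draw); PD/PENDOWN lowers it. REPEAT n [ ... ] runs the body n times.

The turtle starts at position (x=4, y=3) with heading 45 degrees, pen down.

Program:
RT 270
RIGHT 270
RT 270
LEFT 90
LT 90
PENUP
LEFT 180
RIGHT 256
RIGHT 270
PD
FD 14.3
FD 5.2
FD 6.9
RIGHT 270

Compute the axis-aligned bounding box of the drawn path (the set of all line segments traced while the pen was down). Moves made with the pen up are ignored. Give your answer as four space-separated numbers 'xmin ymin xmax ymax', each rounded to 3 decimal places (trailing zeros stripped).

Answer: -18.629 3 4 16.597

Derivation:
Executing turtle program step by step:
Start: pos=(4,3), heading=45, pen down
RT 270: heading 45 -> 135
RT 270: heading 135 -> 225
RT 270: heading 225 -> 315
LT 90: heading 315 -> 45
LT 90: heading 45 -> 135
PU: pen up
LT 180: heading 135 -> 315
RT 256: heading 315 -> 59
RT 270: heading 59 -> 149
PD: pen down
FD 14.3: (4,3) -> (-8.257,10.365) [heading=149, draw]
FD 5.2: (-8.257,10.365) -> (-12.715,13.043) [heading=149, draw]
FD 6.9: (-12.715,13.043) -> (-18.629,16.597) [heading=149, draw]
RT 270: heading 149 -> 239
Final: pos=(-18.629,16.597), heading=239, 3 segment(s) drawn

Segment endpoints: x in {-18.629, -12.715, -8.257, 4}, y in {3, 10.365, 13.043, 16.597}
xmin=-18.629, ymin=3, xmax=4, ymax=16.597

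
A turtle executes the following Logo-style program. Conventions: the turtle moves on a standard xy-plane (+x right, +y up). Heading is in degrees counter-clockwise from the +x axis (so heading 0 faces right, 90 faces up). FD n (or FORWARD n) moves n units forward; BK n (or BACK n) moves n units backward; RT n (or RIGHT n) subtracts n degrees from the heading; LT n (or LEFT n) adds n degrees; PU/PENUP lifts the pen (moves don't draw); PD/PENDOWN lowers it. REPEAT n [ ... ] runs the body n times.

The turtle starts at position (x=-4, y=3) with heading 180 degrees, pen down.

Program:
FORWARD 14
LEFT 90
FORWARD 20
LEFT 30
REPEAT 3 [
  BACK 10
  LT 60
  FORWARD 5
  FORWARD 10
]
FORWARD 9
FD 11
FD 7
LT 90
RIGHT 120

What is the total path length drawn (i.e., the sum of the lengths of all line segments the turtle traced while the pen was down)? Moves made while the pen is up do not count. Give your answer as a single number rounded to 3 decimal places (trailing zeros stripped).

Answer: 136

Derivation:
Executing turtle program step by step:
Start: pos=(-4,3), heading=180, pen down
FD 14: (-4,3) -> (-18,3) [heading=180, draw]
LT 90: heading 180 -> 270
FD 20: (-18,3) -> (-18,-17) [heading=270, draw]
LT 30: heading 270 -> 300
REPEAT 3 [
  -- iteration 1/3 --
  BK 10: (-18,-17) -> (-23,-8.34) [heading=300, draw]
  LT 60: heading 300 -> 0
  FD 5: (-23,-8.34) -> (-18,-8.34) [heading=0, draw]
  FD 10: (-18,-8.34) -> (-8,-8.34) [heading=0, draw]
  -- iteration 2/3 --
  BK 10: (-8,-8.34) -> (-18,-8.34) [heading=0, draw]
  LT 60: heading 0 -> 60
  FD 5: (-18,-8.34) -> (-15.5,-4.01) [heading=60, draw]
  FD 10: (-15.5,-4.01) -> (-10.5,4.651) [heading=60, draw]
  -- iteration 3/3 --
  BK 10: (-10.5,4.651) -> (-15.5,-4.01) [heading=60, draw]
  LT 60: heading 60 -> 120
  FD 5: (-15.5,-4.01) -> (-18,0.321) [heading=120, draw]
  FD 10: (-18,0.321) -> (-23,8.981) [heading=120, draw]
]
FD 9: (-23,8.981) -> (-27.5,16.775) [heading=120, draw]
FD 11: (-27.5,16.775) -> (-33,26.301) [heading=120, draw]
FD 7: (-33,26.301) -> (-36.5,32.363) [heading=120, draw]
LT 90: heading 120 -> 210
RT 120: heading 210 -> 90
Final: pos=(-36.5,32.363), heading=90, 14 segment(s) drawn

Segment lengths:
  seg 1: (-4,3) -> (-18,3), length = 14
  seg 2: (-18,3) -> (-18,-17), length = 20
  seg 3: (-18,-17) -> (-23,-8.34), length = 10
  seg 4: (-23,-8.34) -> (-18,-8.34), length = 5
  seg 5: (-18,-8.34) -> (-8,-8.34), length = 10
  seg 6: (-8,-8.34) -> (-18,-8.34), length = 10
  seg 7: (-18,-8.34) -> (-15.5,-4.01), length = 5
  seg 8: (-15.5,-4.01) -> (-10.5,4.651), length = 10
  seg 9: (-10.5,4.651) -> (-15.5,-4.01), length = 10
  seg 10: (-15.5,-4.01) -> (-18,0.321), length = 5
  seg 11: (-18,0.321) -> (-23,8.981), length = 10
  seg 12: (-23,8.981) -> (-27.5,16.775), length = 9
  seg 13: (-27.5,16.775) -> (-33,26.301), length = 11
  seg 14: (-33,26.301) -> (-36.5,32.363), length = 7
Total = 136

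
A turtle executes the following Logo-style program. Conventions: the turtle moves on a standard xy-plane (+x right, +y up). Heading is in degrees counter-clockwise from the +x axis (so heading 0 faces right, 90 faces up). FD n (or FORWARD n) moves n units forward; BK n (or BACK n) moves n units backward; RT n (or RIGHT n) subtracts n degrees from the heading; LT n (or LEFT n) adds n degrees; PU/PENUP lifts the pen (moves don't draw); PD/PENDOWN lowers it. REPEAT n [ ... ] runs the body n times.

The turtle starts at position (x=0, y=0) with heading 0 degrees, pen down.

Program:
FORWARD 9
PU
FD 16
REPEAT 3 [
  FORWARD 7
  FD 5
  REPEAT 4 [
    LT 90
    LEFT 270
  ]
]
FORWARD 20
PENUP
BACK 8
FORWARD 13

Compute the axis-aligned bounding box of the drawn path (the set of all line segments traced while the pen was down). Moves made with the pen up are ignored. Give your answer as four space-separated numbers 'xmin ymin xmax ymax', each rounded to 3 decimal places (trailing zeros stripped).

Answer: 0 0 9 0

Derivation:
Executing turtle program step by step:
Start: pos=(0,0), heading=0, pen down
FD 9: (0,0) -> (9,0) [heading=0, draw]
PU: pen up
FD 16: (9,0) -> (25,0) [heading=0, move]
REPEAT 3 [
  -- iteration 1/3 --
  FD 7: (25,0) -> (32,0) [heading=0, move]
  FD 5: (32,0) -> (37,0) [heading=0, move]
  REPEAT 4 [
    -- iteration 1/4 --
    LT 90: heading 0 -> 90
    LT 270: heading 90 -> 0
    -- iteration 2/4 --
    LT 90: heading 0 -> 90
    LT 270: heading 90 -> 0
    -- iteration 3/4 --
    LT 90: heading 0 -> 90
    LT 270: heading 90 -> 0
    -- iteration 4/4 --
    LT 90: heading 0 -> 90
    LT 270: heading 90 -> 0
  ]
  -- iteration 2/3 --
  FD 7: (37,0) -> (44,0) [heading=0, move]
  FD 5: (44,0) -> (49,0) [heading=0, move]
  REPEAT 4 [
    -- iteration 1/4 --
    LT 90: heading 0 -> 90
    LT 270: heading 90 -> 0
    -- iteration 2/4 --
    LT 90: heading 0 -> 90
    LT 270: heading 90 -> 0
    -- iteration 3/4 --
    LT 90: heading 0 -> 90
    LT 270: heading 90 -> 0
    -- iteration 4/4 --
    LT 90: heading 0 -> 90
    LT 270: heading 90 -> 0
  ]
  -- iteration 3/3 --
  FD 7: (49,0) -> (56,0) [heading=0, move]
  FD 5: (56,0) -> (61,0) [heading=0, move]
  REPEAT 4 [
    -- iteration 1/4 --
    LT 90: heading 0 -> 90
    LT 270: heading 90 -> 0
    -- iteration 2/4 --
    LT 90: heading 0 -> 90
    LT 270: heading 90 -> 0
    -- iteration 3/4 --
    LT 90: heading 0 -> 90
    LT 270: heading 90 -> 0
    -- iteration 4/4 --
    LT 90: heading 0 -> 90
    LT 270: heading 90 -> 0
  ]
]
FD 20: (61,0) -> (81,0) [heading=0, move]
PU: pen up
BK 8: (81,0) -> (73,0) [heading=0, move]
FD 13: (73,0) -> (86,0) [heading=0, move]
Final: pos=(86,0), heading=0, 1 segment(s) drawn

Segment endpoints: x in {0, 9}, y in {0}
xmin=0, ymin=0, xmax=9, ymax=0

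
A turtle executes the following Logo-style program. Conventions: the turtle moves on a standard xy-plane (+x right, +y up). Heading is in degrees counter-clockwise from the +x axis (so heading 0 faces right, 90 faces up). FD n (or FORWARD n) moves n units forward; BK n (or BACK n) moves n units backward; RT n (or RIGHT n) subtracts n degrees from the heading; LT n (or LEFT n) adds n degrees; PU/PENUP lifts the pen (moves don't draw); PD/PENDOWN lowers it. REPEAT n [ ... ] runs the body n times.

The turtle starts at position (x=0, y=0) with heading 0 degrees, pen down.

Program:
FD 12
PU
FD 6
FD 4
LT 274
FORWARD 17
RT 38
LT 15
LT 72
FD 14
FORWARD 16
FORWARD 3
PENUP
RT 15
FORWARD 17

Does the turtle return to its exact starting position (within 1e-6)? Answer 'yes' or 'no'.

Answer: no

Derivation:
Executing turtle program step by step:
Start: pos=(0,0), heading=0, pen down
FD 12: (0,0) -> (12,0) [heading=0, draw]
PU: pen up
FD 6: (12,0) -> (18,0) [heading=0, move]
FD 4: (18,0) -> (22,0) [heading=0, move]
LT 274: heading 0 -> 274
FD 17: (22,0) -> (23.186,-16.959) [heading=274, move]
RT 38: heading 274 -> 236
LT 15: heading 236 -> 251
LT 72: heading 251 -> 323
FD 14: (23.186,-16.959) -> (34.367,-25.384) [heading=323, move]
FD 16: (34.367,-25.384) -> (47.145,-35.013) [heading=323, move]
FD 3: (47.145,-35.013) -> (49.541,-36.818) [heading=323, move]
PU: pen up
RT 15: heading 323 -> 308
FD 17: (49.541,-36.818) -> (60.007,-50.215) [heading=308, move]
Final: pos=(60.007,-50.215), heading=308, 1 segment(s) drawn

Start position: (0, 0)
Final position: (60.007, -50.215)
Distance = 78.246; >= 1e-6 -> NOT closed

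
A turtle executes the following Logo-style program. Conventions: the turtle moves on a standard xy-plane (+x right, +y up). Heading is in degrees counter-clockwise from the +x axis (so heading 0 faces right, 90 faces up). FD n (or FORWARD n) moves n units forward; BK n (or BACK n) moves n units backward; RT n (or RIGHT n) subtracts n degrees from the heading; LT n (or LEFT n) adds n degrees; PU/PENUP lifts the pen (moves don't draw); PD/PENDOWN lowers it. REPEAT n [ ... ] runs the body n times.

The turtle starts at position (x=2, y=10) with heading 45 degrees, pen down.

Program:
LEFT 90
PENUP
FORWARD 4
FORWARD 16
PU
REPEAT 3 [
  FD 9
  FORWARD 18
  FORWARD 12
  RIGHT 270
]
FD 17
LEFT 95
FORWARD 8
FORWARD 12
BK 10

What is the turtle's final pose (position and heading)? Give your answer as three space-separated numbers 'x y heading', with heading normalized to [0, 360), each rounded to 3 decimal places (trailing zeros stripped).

Answer: -35.359 15.014 140

Derivation:
Executing turtle program step by step:
Start: pos=(2,10), heading=45, pen down
LT 90: heading 45 -> 135
PU: pen up
FD 4: (2,10) -> (-0.828,12.828) [heading=135, move]
FD 16: (-0.828,12.828) -> (-12.142,24.142) [heading=135, move]
PU: pen up
REPEAT 3 [
  -- iteration 1/3 --
  FD 9: (-12.142,24.142) -> (-18.506,30.506) [heading=135, move]
  FD 18: (-18.506,30.506) -> (-31.234,43.234) [heading=135, move]
  FD 12: (-31.234,43.234) -> (-39.719,51.719) [heading=135, move]
  RT 270: heading 135 -> 225
  -- iteration 2/3 --
  FD 9: (-39.719,51.719) -> (-46.083,45.355) [heading=225, move]
  FD 18: (-46.083,45.355) -> (-58.811,32.627) [heading=225, move]
  FD 12: (-58.811,32.627) -> (-67.296,24.142) [heading=225, move]
  RT 270: heading 225 -> 315
  -- iteration 3/3 --
  FD 9: (-67.296,24.142) -> (-60.933,17.778) [heading=315, move]
  FD 18: (-60.933,17.778) -> (-48.205,5.05) [heading=315, move]
  FD 12: (-48.205,5.05) -> (-39.719,-3.435) [heading=315, move]
  RT 270: heading 315 -> 45
]
FD 17: (-39.719,-3.435) -> (-27.698,8.586) [heading=45, move]
LT 95: heading 45 -> 140
FD 8: (-27.698,8.586) -> (-33.827,13.728) [heading=140, move]
FD 12: (-33.827,13.728) -> (-43.019,21.442) [heading=140, move]
BK 10: (-43.019,21.442) -> (-35.359,15.014) [heading=140, move]
Final: pos=(-35.359,15.014), heading=140, 0 segment(s) drawn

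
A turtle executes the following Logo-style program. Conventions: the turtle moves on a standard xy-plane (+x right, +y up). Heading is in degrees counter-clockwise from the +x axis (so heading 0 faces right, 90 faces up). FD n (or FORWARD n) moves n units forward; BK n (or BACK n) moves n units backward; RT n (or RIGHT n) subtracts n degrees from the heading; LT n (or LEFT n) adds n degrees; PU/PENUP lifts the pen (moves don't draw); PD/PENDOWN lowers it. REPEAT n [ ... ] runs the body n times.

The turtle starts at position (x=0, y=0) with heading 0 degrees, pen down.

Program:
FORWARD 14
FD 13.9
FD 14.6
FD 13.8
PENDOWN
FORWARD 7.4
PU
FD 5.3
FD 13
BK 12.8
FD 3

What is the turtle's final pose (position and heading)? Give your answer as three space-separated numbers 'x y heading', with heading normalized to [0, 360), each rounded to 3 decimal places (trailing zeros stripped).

Executing turtle program step by step:
Start: pos=(0,0), heading=0, pen down
FD 14: (0,0) -> (14,0) [heading=0, draw]
FD 13.9: (14,0) -> (27.9,0) [heading=0, draw]
FD 14.6: (27.9,0) -> (42.5,0) [heading=0, draw]
FD 13.8: (42.5,0) -> (56.3,0) [heading=0, draw]
PD: pen down
FD 7.4: (56.3,0) -> (63.7,0) [heading=0, draw]
PU: pen up
FD 5.3: (63.7,0) -> (69,0) [heading=0, move]
FD 13: (69,0) -> (82,0) [heading=0, move]
BK 12.8: (82,0) -> (69.2,0) [heading=0, move]
FD 3: (69.2,0) -> (72.2,0) [heading=0, move]
Final: pos=(72.2,0), heading=0, 5 segment(s) drawn

Answer: 72.2 0 0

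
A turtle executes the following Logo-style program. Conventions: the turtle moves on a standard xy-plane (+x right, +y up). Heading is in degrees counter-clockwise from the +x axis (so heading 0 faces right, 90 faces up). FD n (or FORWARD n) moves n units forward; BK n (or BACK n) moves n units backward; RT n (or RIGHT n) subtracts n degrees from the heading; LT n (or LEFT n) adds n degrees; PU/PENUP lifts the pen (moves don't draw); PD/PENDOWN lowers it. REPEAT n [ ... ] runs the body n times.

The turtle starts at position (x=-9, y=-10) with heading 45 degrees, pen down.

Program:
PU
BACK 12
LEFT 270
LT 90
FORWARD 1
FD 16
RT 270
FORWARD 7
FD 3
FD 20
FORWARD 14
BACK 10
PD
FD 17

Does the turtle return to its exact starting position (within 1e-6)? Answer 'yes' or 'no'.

Answer: no

Derivation:
Executing turtle program step by step:
Start: pos=(-9,-10), heading=45, pen down
PU: pen up
BK 12: (-9,-10) -> (-17.485,-18.485) [heading=45, move]
LT 270: heading 45 -> 315
LT 90: heading 315 -> 45
FD 1: (-17.485,-18.485) -> (-16.778,-17.778) [heading=45, move]
FD 16: (-16.778,-17.778) -> (-5.464,-6.464) [heading=45, move]
RT 270: heading 45 -> 135
FD 7: (-5.464,-6.464) -> (-10.414,-1.515) [heading=135, move]
FD 3: (-10.414,-1.515) -> (-12.536,0.607) [heading=135, move]
FD 20: (-12.536,0.607) -> (-26.678,14.749) [heading=135, move]
FD 14: (-26.678,14.749) -> (-36.577,24.648) [heading=135, move]
BK 10: (-36.577,24.648) -> (-29.506,17.577) [heading=135, move]
PD: pen down
FD 17: (-29.506,17.577) -> (-41.527,29.598) [heading=135, draw]
Final: pos=(-41.527,29.598), heading=135, 1 segment(s) drawn

Start position: (-9, -10)
Final position: (-41.527, 29.598)
Distance = 51.245; >= 1e-6 -> NOT closed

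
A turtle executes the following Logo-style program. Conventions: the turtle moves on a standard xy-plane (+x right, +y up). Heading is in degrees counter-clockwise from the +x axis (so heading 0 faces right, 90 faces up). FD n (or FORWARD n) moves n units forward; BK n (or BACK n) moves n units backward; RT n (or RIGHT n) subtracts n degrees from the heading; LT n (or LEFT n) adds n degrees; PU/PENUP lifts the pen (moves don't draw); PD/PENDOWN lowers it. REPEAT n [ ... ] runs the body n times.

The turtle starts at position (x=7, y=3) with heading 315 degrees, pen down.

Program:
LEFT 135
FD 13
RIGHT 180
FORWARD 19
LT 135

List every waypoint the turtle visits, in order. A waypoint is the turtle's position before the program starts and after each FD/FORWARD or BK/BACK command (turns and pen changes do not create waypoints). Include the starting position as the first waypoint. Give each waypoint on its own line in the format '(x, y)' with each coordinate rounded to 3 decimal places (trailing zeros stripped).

Answer: (7, 3)
(7, 16)
(7, -3)

Derivation:
Executing turtle program step by step:
Start: pos=(7,3), heading=315, pen down
LT 135: heading 315 -> 90
FD 13: (7,3) -> (7,16) [heading=90, draw]
RT 180: heading 90 -> 270
FD 19: (7,16) -> (7,-3) [heading=270, draw]
LT 135: heading 270 -> 45
Final: pos=(7,-3), heading=45, 2 segment(s) drawn
Waypoints (3 total):
(7, 3)
(7, 16)
(7, -3)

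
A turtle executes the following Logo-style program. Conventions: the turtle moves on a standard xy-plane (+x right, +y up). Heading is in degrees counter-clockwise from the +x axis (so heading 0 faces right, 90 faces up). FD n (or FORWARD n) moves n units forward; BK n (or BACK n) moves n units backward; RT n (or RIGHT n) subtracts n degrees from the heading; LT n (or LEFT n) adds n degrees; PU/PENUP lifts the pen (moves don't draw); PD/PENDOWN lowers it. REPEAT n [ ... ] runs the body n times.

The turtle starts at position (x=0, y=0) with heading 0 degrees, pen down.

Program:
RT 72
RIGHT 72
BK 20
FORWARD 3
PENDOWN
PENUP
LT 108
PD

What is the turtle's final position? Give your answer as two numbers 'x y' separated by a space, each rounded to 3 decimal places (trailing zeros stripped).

Executing turtle program step by step:
Start: pos=(0,0), heading=0, pen down
RT 72: heading 0 -> 288
RT 72: heading 288 -> 216
BK 20: (0,0) -> (16.18,11.756) [heading=216, draw]
FD 3: (16.18,11.756) -> (13.753,9.992) [heading=216, draw]
PD: pen down
PU: pen up
LT 108: heading 216 -> 324
PD: pen down
Final: pos=(13.753,9.992), heading=324, 2 segment(s) drawn

Answer: 13.753 9.992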